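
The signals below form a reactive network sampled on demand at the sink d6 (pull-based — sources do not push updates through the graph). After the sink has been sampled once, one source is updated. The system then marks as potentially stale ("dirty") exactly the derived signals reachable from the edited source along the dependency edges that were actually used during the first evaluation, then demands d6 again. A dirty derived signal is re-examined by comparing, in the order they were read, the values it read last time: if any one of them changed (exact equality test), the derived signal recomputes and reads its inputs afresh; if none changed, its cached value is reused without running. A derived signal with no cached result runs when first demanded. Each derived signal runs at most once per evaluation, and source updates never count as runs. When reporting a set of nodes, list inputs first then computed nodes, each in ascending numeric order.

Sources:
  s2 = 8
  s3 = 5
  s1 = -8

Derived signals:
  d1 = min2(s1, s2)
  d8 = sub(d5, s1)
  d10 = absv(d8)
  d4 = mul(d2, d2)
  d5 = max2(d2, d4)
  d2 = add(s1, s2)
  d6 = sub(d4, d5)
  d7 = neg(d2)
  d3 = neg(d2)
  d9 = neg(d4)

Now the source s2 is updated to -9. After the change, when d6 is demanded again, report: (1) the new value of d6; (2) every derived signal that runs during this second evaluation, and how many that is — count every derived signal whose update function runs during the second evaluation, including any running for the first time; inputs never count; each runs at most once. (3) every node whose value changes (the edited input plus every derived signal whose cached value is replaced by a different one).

d6 now evaluates to 0.
Run set: d2, d4, d5, d6 (4 run).
Changed values: s2, d2, d4, d5.

Initial pass — values computed on the first demand:
  d2 = add(-8, 8) = 0
  d4 = mul(0, 0) = 0
  d5 = max2(0, 0) = 0
  d6 = sub(0, 0) = 0

Second demand — change propagation:
  d2: re-runs because s2 8->-9; new result -17.
  d4: re-runs because d2 0->-17; d2 0->-17; new result 289.
  d5: re-runs because d2 0->-17; d4 0->289; new result 289.
  d6: re-runs because d4 0->289; d5 0->289; new result 0 (unchanged).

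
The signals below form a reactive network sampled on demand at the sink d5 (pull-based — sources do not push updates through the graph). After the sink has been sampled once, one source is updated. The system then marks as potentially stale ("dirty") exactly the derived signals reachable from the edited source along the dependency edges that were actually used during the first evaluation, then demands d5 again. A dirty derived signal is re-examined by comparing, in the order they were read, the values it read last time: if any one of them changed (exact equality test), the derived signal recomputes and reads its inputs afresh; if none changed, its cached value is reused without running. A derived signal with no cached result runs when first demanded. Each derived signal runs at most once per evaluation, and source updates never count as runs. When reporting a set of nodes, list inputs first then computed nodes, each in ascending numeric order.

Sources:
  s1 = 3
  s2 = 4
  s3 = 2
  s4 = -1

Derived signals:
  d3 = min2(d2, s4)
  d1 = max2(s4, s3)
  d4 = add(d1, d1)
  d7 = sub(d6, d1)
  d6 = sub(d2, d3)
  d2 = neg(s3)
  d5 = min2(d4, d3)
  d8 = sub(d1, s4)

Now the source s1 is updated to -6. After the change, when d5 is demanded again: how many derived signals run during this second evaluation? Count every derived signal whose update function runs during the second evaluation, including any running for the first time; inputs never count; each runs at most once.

Initial pass — values computed on the first demand:
  d1 = max2(-1, 2) = 2
  d2 = neg(2) = -2
  d3 = min2(-2, -1) = -2
  d4 = add(2, 2) = 4
  d5 = min2(4, -2) = -2

Second demand — change propagation:
  no demanded computation ever read s1, so the edit dirties nothing and nothing runs.

The important point: nothing the output needs ever reads s1, so the edit is invisible to it.

Run set: none (0 run).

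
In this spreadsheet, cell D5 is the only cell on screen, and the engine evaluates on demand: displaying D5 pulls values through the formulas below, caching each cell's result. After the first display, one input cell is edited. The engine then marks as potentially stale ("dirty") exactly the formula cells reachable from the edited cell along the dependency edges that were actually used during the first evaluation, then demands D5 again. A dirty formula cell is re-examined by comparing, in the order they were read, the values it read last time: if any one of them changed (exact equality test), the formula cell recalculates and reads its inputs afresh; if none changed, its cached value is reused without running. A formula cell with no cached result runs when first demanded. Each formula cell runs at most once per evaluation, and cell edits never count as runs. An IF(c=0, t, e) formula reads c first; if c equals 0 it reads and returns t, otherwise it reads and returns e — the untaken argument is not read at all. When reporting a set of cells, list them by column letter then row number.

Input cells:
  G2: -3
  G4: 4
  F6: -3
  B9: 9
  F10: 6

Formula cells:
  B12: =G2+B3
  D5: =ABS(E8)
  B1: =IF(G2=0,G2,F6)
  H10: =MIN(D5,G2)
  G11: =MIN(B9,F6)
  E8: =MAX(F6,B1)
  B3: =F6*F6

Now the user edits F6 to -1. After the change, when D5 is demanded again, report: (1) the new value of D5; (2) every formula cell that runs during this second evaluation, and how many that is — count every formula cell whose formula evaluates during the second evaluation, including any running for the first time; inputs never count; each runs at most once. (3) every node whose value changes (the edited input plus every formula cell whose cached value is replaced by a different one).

D5 now evaluates to 1.
Run set: B1, D5, E8 (3 run).
Changed values: B1, D5, E8, F6.

Initial pass — values computed on the first demand:
  B1 = IF(G2=0: G2=-3 -> else branch F6) = -3
  E8 = MAX(-3, -3) = -3
  D5 = ABS(-3) = 3

Second demand — change propagation:
  B1: re-runs because F6 -3->-1; new result -1.
  E8: re-runs because F6 -3->-1; B1 -3->-1; new result -1.
  D5: re-runs because E8 -3->-1; new result 1.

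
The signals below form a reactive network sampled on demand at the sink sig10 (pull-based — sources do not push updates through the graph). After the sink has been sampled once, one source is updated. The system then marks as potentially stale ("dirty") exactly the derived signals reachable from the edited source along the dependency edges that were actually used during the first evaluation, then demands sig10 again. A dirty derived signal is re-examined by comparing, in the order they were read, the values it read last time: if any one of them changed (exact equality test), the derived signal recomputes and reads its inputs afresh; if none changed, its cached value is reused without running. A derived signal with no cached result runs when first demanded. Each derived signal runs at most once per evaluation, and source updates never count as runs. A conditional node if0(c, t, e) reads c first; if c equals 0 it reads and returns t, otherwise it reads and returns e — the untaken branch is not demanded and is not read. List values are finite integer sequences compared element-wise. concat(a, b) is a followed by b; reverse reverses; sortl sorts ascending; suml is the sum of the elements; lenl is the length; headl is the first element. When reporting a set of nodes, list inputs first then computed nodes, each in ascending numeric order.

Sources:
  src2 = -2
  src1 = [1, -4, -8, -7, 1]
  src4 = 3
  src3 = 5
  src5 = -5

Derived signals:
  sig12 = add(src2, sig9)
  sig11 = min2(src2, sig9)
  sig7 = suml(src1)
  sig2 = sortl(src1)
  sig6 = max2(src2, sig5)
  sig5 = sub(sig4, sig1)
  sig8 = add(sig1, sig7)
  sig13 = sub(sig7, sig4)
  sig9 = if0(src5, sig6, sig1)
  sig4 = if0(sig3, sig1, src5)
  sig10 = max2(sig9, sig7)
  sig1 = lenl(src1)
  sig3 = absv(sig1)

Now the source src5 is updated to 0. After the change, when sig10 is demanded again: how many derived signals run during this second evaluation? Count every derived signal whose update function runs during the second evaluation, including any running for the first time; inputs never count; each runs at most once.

Initial pass — values computed on the first demand:
  sig1 = lenl([1, -4, -8, -7, 1]) = 5
  sig7 = suml([1, -4, -8, -7, 1]) = -17
  sig9 = if0(src5=-5 -> else branch sig1) = 5
  sig10 = max2(5, -17) = 5

Second demand — change propagation:
  sig3: newly demanded (no cache) — executes and yields 5.
  sig4: newly demanded (no cache) — executes and yields 0.
  sig5: newly demanded (no cache) — executes and yields -5.
  sig6: newly demanded (no cache) — executes and yields -2.
  sig9: re-runs because src5 -5->0; new result -2.
  sig10: re-runs because sig9 5->-2; new result -2.

The important point: the flipped condition pulls in fresh nodes; sig3, sig4, sig5, sig6 run for the first time.

Run set: sig3, sig4, sig5, sig6, sig9, sig10 (6 run).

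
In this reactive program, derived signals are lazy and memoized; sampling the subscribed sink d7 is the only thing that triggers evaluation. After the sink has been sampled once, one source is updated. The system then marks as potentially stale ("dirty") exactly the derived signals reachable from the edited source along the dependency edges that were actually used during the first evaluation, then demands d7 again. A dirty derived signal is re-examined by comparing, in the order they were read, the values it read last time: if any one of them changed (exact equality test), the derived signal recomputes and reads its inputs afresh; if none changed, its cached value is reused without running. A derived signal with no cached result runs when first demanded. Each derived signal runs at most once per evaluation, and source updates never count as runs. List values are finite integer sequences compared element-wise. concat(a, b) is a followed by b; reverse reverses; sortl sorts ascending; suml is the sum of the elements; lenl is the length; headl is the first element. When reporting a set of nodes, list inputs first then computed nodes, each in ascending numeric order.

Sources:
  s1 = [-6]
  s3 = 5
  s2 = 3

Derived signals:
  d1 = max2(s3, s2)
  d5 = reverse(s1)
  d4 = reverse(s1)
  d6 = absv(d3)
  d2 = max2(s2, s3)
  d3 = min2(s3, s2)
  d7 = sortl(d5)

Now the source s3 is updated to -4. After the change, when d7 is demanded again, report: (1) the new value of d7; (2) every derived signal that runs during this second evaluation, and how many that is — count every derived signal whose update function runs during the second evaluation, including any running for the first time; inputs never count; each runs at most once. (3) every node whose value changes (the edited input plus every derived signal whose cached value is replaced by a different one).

First demand of the output computes:
  d5 = reverse([-6]) = [-6]
  d7 = sortl([-6]) = [-6]

After the edit, cleaning proceeds:
  s3 only reaches undemanded nodes; the second demand re-runs nothing.

Note the shortcut — s3 feeds only undemanded nodes, so no recomputation happens.

Demanding d7 again yields [-6].
0 derived signals run: none.
The nodes whose values change: s3.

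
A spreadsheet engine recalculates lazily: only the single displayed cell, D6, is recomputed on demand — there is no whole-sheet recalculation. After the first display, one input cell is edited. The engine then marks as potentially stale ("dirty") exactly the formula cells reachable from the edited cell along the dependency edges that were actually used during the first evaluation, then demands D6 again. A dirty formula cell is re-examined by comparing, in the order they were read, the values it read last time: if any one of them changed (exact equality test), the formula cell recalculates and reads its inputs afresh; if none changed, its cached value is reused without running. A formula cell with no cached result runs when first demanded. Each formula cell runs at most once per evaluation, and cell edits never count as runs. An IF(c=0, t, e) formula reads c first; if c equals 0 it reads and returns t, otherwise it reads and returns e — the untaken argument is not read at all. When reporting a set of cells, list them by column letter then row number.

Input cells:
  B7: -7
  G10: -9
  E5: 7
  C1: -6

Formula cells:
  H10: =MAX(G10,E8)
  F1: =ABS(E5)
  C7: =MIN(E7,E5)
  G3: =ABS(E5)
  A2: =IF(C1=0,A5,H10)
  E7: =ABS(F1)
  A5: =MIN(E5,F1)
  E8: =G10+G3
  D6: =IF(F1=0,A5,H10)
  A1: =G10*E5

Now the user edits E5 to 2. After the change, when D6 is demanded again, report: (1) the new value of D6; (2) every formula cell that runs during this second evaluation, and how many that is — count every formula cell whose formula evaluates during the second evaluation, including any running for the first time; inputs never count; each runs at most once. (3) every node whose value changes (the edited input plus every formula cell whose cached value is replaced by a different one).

First evaluation (everything demanded from the output):
  F1 = ABS(7) = 7
  G3 = ABS(7) = 7
  E8 = -9 + 7 = -2
  H10 = MAX(-9, -2) = -2
  D6 = IF(F1=0: F1=7 -> else branch H10) = -2

Propagation after the edit:
  F1: runs — E5 7->2; result 2.
  G3: runs — E5 7->2; result 2.
  E8: runs — G3 7->2; result -7.
  H10: runs — E8 -2->-7; result -7.
  D6: runs — F1 7->2; H10 -2->-7; result -7.

New value of D6: -7.
Formula cells that run: D6, E8, F1, G3, H10 — 5 in total.
Values that change: D6, E5, E8, F1, G3, H10.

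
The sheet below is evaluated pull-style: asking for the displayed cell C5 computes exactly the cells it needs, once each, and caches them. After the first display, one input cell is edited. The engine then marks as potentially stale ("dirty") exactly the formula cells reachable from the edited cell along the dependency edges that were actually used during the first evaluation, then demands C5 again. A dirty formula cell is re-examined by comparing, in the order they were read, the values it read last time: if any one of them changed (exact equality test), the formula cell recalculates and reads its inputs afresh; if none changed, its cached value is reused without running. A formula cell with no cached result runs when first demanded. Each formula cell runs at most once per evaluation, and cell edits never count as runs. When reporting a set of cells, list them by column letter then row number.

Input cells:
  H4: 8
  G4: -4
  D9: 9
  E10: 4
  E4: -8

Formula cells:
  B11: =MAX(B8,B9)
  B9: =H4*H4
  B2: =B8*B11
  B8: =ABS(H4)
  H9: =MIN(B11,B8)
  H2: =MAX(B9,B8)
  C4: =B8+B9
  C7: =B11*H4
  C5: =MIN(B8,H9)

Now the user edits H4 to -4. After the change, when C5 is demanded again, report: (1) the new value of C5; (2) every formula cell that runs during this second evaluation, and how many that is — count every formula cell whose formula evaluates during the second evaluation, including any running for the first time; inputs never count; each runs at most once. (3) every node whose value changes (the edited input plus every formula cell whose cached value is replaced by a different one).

Demanding C5 again yields 4.
5 formula cells run: B8, B9, B11, C5, H9.
The nodes whose values change: B8, B9, B11, C5, H4, H9.

First demand of the output computes:
  B8 = ABS(8) = 8
  B9 = 8 * 8 = 64
  B11 = MAX(8, 64) = 64
  H9 = MIN(64, 8) = 8
  C5 = MIN(8, 8) = 8

After the edit, cleaning proceeds:
  B8: a read changed (H4 8->-4) — executes, giving 4.
  B9: a read changed (H4 8->-4; H4 8->-4) — executes, giving 16.
  B11: a read changed (B8 8->4; B9 64->16) — executes, giving 16.
  H9: a read changed (B11 64->16; B8 8->4) — executes, giving 4.
  C5: a read changed (B8 8->4; H9 8->4) — executes, giving 4.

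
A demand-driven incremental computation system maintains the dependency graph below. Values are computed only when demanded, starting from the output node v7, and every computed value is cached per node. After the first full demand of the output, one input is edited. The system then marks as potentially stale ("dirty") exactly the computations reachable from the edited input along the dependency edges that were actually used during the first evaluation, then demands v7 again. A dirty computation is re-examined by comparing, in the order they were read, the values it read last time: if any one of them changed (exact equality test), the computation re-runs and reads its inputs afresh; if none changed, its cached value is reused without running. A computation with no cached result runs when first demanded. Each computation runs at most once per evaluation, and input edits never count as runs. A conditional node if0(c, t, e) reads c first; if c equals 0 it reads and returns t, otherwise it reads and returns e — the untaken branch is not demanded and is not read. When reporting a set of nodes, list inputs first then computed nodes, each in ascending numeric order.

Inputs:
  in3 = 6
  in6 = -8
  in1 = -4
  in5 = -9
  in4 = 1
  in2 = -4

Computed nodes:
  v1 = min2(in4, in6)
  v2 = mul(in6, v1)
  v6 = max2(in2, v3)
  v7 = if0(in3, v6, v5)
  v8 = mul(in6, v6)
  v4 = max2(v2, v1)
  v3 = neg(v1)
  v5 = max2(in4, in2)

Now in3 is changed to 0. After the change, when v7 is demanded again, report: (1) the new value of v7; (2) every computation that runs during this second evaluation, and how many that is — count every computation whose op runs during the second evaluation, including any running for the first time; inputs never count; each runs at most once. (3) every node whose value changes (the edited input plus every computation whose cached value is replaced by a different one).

First evaluation (everything demanded from the output):
  v5 = max2(1, -4) = 1
  v7 = if0(in3=6 -> else branch v5) = 1

Propagation after the edit:
  v1: demanded for the first time — runs, produces -8.
  v3: demanded for the first time — runs, produces 8.
  v6: demanded for the first time — runs, produces 8.
  v7: runs — in3 6->0; result 8.

Key observation: a condition flipped, so demand reaches new nodes — v1, v3, v6 run for the first time.

New value of v7: 8.
Computations that run: v1, v3, v6, v7 — 4 in total.
Values that change: in3, v7.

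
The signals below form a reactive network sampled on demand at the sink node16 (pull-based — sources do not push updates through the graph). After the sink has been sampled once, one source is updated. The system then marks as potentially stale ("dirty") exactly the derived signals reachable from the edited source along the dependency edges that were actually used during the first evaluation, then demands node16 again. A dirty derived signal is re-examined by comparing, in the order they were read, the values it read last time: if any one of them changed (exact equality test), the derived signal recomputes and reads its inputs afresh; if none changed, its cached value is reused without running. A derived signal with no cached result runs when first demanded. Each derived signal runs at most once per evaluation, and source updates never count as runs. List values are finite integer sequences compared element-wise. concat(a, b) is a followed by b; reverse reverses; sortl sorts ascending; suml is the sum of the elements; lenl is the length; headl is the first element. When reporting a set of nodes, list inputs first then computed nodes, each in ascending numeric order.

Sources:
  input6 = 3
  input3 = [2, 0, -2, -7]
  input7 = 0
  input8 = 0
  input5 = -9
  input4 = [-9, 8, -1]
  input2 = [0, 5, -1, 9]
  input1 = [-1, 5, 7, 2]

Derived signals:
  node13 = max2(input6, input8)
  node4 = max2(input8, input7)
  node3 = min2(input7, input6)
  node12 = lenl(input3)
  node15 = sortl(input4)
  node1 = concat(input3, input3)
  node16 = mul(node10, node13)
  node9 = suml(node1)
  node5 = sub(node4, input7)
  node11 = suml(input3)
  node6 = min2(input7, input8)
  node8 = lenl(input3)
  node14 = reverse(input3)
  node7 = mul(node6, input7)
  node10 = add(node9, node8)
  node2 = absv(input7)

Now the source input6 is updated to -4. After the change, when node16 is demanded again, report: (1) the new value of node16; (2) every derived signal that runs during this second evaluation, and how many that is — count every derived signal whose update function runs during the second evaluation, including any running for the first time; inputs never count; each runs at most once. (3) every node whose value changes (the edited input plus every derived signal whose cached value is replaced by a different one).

node16 now evaluates to 0.
Run set: node13, node16 (2 run).
Changed values: input6, node13, node16.

Initial pass — values computed on the first demand:
  node1 = concat([2, 0, -2, -7], [2, 0, -2, -7]) = [2, 0, -2, -7, 2, 0, -2, -7]
  node8 = lenl([2, 0, -2, -7]) = 4
  node9 = suml([2, 0, -2, -7, 2, 0, -2, -7]) = -14
  node10 = add(-14, 4) = -10
  node13 = max2(3, 0) = 3
  node16 = mul(-10, 3) = -30

Second demand — change propagation:
  node13: re-runs because input6 3->-4; new result 0.
  node16: re-runs because node13 3->0; new result 0.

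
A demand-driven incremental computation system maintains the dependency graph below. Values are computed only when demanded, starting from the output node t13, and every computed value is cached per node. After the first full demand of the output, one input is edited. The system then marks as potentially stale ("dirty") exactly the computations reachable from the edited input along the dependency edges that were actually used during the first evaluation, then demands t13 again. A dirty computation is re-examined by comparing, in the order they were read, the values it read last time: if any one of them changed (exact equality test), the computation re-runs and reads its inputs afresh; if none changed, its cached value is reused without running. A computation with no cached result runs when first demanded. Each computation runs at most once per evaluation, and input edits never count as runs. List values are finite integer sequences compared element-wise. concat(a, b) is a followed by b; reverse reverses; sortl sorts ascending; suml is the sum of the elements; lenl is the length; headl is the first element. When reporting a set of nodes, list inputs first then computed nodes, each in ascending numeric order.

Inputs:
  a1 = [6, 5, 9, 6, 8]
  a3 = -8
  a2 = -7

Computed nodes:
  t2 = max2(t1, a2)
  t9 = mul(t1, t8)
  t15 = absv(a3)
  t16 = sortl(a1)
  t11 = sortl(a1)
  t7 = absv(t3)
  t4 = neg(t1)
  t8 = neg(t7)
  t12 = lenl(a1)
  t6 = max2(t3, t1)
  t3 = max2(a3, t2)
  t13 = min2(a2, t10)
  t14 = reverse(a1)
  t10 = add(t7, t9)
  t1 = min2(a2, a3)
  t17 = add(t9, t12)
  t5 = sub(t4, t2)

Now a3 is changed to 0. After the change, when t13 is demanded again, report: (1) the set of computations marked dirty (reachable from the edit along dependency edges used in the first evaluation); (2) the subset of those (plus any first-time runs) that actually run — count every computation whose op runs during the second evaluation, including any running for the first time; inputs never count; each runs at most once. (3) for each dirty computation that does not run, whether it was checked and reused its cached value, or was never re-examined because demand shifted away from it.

First evaluation (everything demanded from the output):
  t1 = min2(-7, -8) = -8
  t2 = max2(-8, -7) = -7
  t3 = max2(-8, -7) = -7
  t7 = absv(-7) = 7
  t8 = neg(7) = -7
  t9 = mul(-8, -7) = 56
  t10 = add(7, 56) = 63
  t13 = min2(-7, 63) = -7

Propagation after the edit:
  t1: runs — a3 -8->0; result -7.
  t2: runs — t1 -8->-7; result -7 (same value as before).
  t3: runs — a3 -8->0; result 0.
  t7: runs — t3 -7->0; result 0.
  t8: runs — t7 7->0; result 0.
  t9: runs — t1 -8->-7; t8 -7->0; result 0.
  t10: runs — t7 7->0; t9 56->0; result 0.
  t13: runs — t10 63->0; result -7 (same value as before).

Marked dirty: t1, t2, t3, t7, t8, t9, t10, t13.
Computations that run: t1, t2, t3, t7, t8, t9, t10, t13 — 8 in total.
Every dirty computation ran.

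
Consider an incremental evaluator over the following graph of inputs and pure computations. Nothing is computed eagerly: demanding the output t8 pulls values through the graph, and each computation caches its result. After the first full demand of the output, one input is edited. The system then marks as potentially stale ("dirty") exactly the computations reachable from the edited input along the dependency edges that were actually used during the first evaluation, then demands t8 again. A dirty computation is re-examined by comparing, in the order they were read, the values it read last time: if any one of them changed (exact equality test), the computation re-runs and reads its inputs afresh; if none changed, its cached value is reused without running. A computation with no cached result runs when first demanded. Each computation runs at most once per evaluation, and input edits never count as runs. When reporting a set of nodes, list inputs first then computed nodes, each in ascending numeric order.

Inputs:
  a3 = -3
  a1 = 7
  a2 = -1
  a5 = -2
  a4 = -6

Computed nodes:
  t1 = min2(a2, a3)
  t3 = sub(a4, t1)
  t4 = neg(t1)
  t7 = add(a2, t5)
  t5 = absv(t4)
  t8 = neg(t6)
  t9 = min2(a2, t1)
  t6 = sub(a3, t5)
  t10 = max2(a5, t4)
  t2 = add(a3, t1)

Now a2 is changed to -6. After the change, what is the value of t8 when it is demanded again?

Initial pass — values computed on the first demand:
  t1 = min2(-1, -3) = -3
  t4 = neg(-3) = 3
  t5 = absv(3) = 3
  t6 = sub(-3, 3) = -6
  t8 = neg(-6) = 6

Second demand — change propagation:
  t1: re-runs because a2 -1->-6; new result -6.
  t4: re-runs because t1 -3->-6; new result 6.
  t5: re-runs because t4 3->6; new result 6.
  t6: re-runs because t5 3->6; new result -9.
  t8: re-runs because t6 -6->-9; new result 9.

t8 now evaluates to 9.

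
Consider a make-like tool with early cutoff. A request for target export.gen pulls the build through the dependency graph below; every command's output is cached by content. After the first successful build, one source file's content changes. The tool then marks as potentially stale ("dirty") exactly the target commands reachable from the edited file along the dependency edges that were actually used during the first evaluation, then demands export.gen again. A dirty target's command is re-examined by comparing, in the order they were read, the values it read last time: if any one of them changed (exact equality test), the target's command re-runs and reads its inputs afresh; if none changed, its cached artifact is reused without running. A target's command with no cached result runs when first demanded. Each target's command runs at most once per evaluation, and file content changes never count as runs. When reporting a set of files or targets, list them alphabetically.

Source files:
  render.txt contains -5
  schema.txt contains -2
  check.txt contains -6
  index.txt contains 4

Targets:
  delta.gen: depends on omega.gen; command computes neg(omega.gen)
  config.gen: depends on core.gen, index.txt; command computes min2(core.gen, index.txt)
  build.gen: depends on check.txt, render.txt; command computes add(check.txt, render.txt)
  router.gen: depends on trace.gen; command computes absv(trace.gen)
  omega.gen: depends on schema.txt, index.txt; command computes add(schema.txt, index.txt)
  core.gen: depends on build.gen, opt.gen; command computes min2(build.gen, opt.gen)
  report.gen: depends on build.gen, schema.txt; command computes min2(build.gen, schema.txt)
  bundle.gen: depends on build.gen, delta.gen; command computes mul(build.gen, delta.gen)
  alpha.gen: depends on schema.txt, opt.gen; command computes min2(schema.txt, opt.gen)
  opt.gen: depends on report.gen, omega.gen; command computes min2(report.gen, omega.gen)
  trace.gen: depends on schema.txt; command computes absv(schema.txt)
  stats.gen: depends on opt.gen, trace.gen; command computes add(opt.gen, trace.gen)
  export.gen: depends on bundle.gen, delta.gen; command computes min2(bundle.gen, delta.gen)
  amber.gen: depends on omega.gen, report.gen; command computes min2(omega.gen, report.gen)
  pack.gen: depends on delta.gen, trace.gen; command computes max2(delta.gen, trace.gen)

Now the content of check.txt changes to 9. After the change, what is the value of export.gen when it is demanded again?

First demand of the output computes:
  build.gen = add(-6, -5) = -11
  omega.gen = add(-2, 4) = 2
  delta.gen = neg(2) = -2
  bundle.gen = mul(-11, -2) = 22
  export.gen = min2(22, -2) = -2

After the edit, cleaning proceeds:
  build.gen: a read changed (check.txt -6->9) — executes, giving 4.
  bundle.gen: a read changed (build.gen -11->4) — executes, giving -8.
  export.gen: a read changed (bundle.gen 22->-8) — executes, giving -8.

Demanding export.gen again yields -8.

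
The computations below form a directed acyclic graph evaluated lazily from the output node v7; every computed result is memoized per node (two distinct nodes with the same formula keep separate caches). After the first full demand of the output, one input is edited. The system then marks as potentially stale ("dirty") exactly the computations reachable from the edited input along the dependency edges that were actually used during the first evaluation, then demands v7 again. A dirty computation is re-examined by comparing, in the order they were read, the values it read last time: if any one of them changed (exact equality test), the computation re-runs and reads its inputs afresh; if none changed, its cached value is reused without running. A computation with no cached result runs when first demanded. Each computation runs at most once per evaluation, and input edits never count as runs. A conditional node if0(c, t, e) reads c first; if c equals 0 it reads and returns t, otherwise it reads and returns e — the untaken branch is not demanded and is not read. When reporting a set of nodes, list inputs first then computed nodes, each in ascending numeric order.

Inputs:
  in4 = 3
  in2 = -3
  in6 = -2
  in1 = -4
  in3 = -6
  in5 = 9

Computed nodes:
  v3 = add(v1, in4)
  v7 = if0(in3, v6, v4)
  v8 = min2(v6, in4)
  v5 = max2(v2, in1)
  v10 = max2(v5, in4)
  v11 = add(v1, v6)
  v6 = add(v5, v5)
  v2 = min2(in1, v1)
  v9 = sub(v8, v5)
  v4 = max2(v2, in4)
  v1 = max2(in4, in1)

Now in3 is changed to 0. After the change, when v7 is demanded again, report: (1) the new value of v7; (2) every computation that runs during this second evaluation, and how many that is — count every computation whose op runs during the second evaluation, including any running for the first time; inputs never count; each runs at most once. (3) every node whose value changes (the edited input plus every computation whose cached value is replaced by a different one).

Demanding v7 again yields -8.
3 computations run: v5, v6, v7.
The nodes whose values change: in3, v7.
Note the branch switch — v5, v6 had no cache and run now for the first time.

First demand of the output computes:
  v1 = max2(3, -4) = 3
  v2 = min2(-4, 3) = -4
  v4 = max2(-4, 3) = 3
  v7 = if0(in3=-6 -> else branch v4) = 3

After the edit, cleaning proceeds:
  v5: had never run; runs now, result -4.
  v6: had never run; runs now, result -8.
  v7: a read changed (in3 -6->0) — executes, giving -8.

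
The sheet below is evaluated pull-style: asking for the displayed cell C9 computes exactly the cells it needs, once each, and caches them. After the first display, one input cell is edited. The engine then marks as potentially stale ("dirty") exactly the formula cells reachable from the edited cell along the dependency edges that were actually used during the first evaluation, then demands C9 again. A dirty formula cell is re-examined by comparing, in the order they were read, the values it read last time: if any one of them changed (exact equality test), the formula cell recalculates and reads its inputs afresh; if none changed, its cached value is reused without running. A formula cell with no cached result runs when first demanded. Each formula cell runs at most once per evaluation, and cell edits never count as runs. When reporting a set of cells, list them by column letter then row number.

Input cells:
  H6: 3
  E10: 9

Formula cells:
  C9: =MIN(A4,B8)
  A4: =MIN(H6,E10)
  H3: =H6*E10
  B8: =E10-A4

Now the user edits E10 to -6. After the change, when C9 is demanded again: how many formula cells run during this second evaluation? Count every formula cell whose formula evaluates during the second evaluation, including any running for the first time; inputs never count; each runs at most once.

3 formula cells run: A4, B8, C9.

First demand of the output computes:
  A4 = MIN(3, 9) = 3
  B8 = 9 - 3 = 6
  C9 = MIN(3, 6) = 3

After the edit, cleaning proceeds:
  A4: a read changed (E10 9->-6) — executes, giving -6.
  B8: a read changed (E10 9->-6; A4 3->-6) — executes, giving 0.
  C9: a read changed (A4 3->-6; B8 6->0) — executes, giving -6.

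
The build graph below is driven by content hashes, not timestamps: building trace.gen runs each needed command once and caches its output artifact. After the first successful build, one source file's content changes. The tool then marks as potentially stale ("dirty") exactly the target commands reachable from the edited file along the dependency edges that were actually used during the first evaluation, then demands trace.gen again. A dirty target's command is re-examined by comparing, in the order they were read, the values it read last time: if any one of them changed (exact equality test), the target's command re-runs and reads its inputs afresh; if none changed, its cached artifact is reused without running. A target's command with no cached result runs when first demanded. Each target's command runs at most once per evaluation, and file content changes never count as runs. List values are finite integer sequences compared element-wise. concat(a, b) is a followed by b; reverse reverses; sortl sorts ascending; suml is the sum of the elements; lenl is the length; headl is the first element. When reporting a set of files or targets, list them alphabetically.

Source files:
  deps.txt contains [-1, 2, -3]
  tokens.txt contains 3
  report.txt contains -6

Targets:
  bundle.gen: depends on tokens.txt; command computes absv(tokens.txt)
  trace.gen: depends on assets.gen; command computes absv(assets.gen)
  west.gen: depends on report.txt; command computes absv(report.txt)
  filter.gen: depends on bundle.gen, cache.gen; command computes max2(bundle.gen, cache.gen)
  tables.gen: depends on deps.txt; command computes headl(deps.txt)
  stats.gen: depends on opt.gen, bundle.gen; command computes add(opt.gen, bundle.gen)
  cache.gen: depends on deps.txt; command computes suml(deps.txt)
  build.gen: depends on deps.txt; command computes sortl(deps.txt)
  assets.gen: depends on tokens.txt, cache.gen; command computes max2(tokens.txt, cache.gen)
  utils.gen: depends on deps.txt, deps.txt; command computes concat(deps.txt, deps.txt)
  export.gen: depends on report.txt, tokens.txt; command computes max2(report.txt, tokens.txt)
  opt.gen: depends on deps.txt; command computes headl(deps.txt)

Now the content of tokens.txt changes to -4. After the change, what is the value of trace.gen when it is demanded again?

trace.gen now evaluates to 2.

Initial pass — values computed on the first demand:
  cache.gen = suml([-1, 2, -3]) = -2
  assets.gen = max2(3, -2) = 3
  trace.gen = absv(3) = 3

Second demand — change propagation:
  assets.gen: re-runs because tokens.txt 3->-4; new result -2.
  trace.gen: re-runs because assets.gen 3->-2; new result 2.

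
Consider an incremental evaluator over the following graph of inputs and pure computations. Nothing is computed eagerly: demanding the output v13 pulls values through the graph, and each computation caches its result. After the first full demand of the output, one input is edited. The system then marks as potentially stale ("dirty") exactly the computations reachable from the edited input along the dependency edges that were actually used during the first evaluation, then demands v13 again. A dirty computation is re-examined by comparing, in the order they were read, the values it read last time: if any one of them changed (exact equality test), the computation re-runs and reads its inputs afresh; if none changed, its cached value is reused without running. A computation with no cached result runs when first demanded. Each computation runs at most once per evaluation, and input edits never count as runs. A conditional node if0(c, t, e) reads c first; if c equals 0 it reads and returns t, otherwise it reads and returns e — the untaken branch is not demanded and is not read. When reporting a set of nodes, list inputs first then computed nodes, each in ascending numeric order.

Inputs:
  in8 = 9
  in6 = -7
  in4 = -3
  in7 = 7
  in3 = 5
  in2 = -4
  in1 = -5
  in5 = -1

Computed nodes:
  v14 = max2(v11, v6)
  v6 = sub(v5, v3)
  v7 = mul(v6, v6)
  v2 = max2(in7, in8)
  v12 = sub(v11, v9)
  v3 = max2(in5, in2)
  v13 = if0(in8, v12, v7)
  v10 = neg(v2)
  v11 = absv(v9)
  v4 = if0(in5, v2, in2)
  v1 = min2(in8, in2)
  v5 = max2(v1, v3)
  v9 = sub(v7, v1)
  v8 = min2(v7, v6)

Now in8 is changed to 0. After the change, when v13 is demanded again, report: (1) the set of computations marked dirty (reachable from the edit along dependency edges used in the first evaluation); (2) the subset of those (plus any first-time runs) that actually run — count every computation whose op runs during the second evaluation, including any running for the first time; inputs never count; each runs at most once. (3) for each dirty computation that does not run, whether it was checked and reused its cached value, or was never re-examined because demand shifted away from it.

Dirty set: v1, v5, v6, v7, v13.
Run set: v1, v9, v11, v12, v13 (5 run).
Re-examined without running (cache reused): v5, v6, v7.
The important point: the flipped condition pulls in fresh nodes; v9, v11, v12 run for the first time.

Initial pass — values computed on the first demand:
  v1 = min2(9, -4) = -4
  v3 = max2(-1, -4) = -1
  v5 = max2(-4, -1) = -1
  v6 = sub(-1, -1) = 0
  v7 = mul(0, 0) = 0
  v13 = if0(in8=9 -> else branch v7) = 0

Second demand — change propagation:
  v1: re-runs because in8 9->0; new result -4 (unchanged).
  v5: re-examined; everything it read last time is the same (v1 unchanged, v3 unchanged) — cache -1 kept, no run.
  v6: re-examined; everything it read last time is the same (v5 unchanged, v3 unchanged) — cache 0 kept, no run.
  v7: re-examined; everything it read last time is the same (v6 unchanged, v6 unchanged) — cache 0 kept, no run.
  v9: newly demanded (no cache) — executes and yields 4.
  v11: newly demanded (no cache) — executes and yields 4.
  v12: newly demanded (no cache) — executes and yields 0.
  v13: re-runs because in8 9->0; new result 0 (unchanged).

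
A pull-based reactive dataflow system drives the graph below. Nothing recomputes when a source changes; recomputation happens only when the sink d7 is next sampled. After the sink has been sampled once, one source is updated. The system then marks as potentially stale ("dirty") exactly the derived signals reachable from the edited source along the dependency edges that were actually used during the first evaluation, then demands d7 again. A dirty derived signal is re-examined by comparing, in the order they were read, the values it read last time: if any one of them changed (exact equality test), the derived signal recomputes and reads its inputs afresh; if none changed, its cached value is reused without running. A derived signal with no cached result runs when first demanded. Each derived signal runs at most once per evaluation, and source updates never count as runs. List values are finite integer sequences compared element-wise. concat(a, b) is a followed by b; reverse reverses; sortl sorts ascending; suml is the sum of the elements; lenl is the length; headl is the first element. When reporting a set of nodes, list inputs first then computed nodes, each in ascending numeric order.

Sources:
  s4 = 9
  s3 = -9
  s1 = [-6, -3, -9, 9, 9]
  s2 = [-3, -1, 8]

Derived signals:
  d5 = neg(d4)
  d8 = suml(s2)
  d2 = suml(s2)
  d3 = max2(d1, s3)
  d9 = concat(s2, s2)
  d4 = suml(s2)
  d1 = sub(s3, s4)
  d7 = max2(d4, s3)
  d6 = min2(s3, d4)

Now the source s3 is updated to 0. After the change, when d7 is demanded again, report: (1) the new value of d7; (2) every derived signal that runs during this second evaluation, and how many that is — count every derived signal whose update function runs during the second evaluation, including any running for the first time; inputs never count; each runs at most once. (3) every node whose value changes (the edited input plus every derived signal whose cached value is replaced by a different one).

New value of d7: 4.
Derived signals that run: d7 — 1 in total.
Values that change: s3.

First evaluation (everything demanded from the output):
  d4 = suml([-3, -1, 8]) = 4
  d7 = max2(4, -9) = 4

Propagation after the edit:
  d7: runs — s3 -9->0; result 4 (same value as before).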